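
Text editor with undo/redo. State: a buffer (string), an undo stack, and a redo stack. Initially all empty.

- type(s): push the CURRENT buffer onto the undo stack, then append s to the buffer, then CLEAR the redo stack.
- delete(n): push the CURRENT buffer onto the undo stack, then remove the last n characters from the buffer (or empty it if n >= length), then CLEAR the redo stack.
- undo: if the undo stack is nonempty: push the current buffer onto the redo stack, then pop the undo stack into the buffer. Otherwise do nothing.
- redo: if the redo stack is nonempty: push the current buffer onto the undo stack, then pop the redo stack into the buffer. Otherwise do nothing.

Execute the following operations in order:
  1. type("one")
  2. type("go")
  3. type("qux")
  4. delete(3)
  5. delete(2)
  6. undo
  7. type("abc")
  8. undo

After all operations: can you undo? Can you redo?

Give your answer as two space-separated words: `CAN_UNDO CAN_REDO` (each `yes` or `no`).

After op 1 (type): buf='one' undo_depth=1 redo_depth=0
After op 2 (type): buf='onego' undo_depth=2 redo_depth=0
After op 3 (type): buf='onegoqux' undo_depth=3 redo_depth=0
After op 4 (delete): buf='onego' undo_depth=4 redo_depth=0
After op 5 (delete): buf='one' undo_depth=5 redo_depth=0
After op 6 (undo): buf='onego' undo_depth=4 redo_depth=1
After op 7 (type): buf='onegoabc' undo_depth=5 redo_depth=0
After op 8 (undo): buf='onego' undo_depth=4 redo_depth=1

Answer: yes yes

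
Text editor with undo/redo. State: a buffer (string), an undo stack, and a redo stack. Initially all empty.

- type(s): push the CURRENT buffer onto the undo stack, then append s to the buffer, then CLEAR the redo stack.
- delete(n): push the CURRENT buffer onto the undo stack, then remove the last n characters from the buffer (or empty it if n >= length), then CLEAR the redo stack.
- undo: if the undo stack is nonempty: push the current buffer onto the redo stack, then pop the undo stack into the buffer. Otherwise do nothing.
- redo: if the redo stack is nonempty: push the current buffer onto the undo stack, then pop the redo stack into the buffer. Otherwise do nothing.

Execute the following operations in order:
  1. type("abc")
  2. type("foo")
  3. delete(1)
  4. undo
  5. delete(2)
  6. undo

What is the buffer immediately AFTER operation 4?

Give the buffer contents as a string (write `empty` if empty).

After op 1 (type): buf='abc' undo_depth=1 redo_depth=0
After op 2 (type): buf='abcfoo' undo_depth=2 redo_depth=0
After op 3 (delete): buf='abcfo' undo_depth=3 redo_depth=0
After op 4 (undo): buf='abcfoo' undo_depth=2 redo_depth=1

Answer: abcfoo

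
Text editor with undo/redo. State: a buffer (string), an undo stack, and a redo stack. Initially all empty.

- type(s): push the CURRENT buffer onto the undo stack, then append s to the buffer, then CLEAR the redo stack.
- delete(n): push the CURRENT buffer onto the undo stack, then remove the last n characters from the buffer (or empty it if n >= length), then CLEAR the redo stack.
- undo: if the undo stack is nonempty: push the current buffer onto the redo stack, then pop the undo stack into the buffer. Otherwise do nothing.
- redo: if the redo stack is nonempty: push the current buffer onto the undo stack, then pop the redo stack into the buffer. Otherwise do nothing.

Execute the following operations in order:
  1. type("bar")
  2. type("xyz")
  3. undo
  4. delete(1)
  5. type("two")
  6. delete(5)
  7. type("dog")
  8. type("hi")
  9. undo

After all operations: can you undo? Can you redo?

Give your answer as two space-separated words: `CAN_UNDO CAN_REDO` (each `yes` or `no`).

After op 1 (type): buf='bar' undo_depth=1 redo_depth=0
After op 2 (type): buf='barxyz' undo_depth=2 redo_depth=0
After op 3 (undo): buf='bar' undo_depth=1 redo_depth=1
After op 4 (delete): buf='ba' undo_depth=2 redo_depth=0
After op 5 (type): buf='batwo' undo_depth=3 redo_depth=0
After op 6 (delete): buf='(empty)' undo_depth=4 redo_depth=0
After op 7 (type): buf='dog' undo_depth=5 redo_depth=0
After op 8 (type): buf='doghi' undo_depth=6 redo_depth=0
After op 9 (undo): buf='dog' undo_depth=5 redo_depth=1

Answer: yes yes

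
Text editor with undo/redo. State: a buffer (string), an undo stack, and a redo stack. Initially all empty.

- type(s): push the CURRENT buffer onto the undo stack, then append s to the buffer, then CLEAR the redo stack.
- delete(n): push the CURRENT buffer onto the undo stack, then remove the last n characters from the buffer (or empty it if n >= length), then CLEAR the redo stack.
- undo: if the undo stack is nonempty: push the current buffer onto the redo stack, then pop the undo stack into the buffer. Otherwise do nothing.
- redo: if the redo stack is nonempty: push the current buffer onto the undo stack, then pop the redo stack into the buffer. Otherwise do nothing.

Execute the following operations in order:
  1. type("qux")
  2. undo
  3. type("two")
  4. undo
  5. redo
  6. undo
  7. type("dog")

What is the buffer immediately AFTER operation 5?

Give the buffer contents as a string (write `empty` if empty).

After op 1 (type): buf='qux' undo_depth=1 redo_depth=0
After op 2 (undo): buf='(empty)' undo_depth=0 redo_depth=1
After op 3 (type): buf='two' undo_depth=1 redo_depth=0
After op 4 (undo): buf='(empty)' undo_depth=0 redo_depth=1
After op 5 (redo): buf='two' undo_depth=1 redo_depth=0

Answer: two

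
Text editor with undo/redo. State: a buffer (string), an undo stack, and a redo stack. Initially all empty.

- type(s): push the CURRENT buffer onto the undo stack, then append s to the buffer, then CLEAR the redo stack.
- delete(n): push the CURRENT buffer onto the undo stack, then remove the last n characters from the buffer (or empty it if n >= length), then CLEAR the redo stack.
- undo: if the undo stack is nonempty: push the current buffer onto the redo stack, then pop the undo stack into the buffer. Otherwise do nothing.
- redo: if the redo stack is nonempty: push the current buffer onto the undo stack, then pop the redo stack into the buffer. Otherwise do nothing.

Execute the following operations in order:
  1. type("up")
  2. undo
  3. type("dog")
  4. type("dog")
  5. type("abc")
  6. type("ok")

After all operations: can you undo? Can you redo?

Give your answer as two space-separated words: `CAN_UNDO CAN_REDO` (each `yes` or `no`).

After op 1 (type): buf='up' undo_depth=1 redo_depth=0
After op 2 (undo): buf='(empty)' undo_depth=0 redo_depth=1
After op 3 (type): buf='dog' undo_depth=1 redo_depth=0
After op 4 (type): buf='dogdog' undo_depth=2 redo_depth=0
After op 5 (type): buf='dogdogabc' undo_depth=3 redo_depth=0
After op 6 (type): buf='dogdogabcok' undo_depth=4 redo_depth=0

Answer: yes no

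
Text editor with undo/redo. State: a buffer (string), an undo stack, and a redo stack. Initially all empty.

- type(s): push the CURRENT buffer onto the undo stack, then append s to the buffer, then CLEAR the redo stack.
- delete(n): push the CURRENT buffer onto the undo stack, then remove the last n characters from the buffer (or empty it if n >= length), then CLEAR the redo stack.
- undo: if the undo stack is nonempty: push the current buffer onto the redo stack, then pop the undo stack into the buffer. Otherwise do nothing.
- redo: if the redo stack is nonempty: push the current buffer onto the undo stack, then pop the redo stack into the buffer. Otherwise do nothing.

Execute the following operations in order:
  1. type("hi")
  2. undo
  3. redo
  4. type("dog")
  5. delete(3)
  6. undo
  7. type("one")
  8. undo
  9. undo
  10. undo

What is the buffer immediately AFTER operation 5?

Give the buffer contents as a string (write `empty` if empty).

After op 1 (type): buf='hi' undo_depth=1 redo_depth=0
After op 2 (undo): buf='(empty)' undo_depth=0 redo_depth=1
After op 3 (redo): buf='hi' undo_depth=1 redo_depth=0
After op 4 (type): buf='hidog' undo_depth=2 redo_depth=0
After op 5 (delete): buf='hi' undo_depth=3 redo_depth=0

Answer: hi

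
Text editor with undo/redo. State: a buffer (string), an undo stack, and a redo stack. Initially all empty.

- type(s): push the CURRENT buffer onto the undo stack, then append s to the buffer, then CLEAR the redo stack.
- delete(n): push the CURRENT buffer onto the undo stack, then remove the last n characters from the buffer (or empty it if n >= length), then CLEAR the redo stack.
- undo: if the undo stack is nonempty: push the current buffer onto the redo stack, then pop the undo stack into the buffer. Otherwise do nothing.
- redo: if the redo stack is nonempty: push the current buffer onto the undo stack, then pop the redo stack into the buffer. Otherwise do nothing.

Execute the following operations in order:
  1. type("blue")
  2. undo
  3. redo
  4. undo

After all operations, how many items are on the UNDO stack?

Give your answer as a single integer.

After op 1 (type): buf='blue' undo_depth=1 redo_depth=0
After op 2 (undo): buf='(empty)' undo_depth=0 redo_depth=1
After op 3 (redo): buf='blue' undo_depth=1 redo_depth=0
After op 4 (undo): buf='(empty)' undo_depth=0 redo_depth=1

Answer: 0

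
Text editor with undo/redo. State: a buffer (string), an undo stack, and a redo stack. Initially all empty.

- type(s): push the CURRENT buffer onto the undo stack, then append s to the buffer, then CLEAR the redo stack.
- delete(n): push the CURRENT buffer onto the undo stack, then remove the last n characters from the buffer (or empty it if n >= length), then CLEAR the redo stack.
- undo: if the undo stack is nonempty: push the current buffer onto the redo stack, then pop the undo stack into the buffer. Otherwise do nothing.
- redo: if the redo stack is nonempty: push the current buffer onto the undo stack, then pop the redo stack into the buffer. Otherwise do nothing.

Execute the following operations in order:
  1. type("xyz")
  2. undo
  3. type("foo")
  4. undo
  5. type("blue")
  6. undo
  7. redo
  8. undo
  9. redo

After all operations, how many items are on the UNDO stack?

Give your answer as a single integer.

After op 1 (type): buf='xyz' undo_depth=1 redo_depth=0
After op 2 (undo): buf='(empty)' undo_depth=0 redo_depth=1
After op 3 (type): buf='foo' undo_depth=1 redo_depth=0
After op 4 (undo): buf='(empty)' undo_depth=0 redo_depth=1
After op 5 (type): buf='blue' undo_depth=1 redo_depth=0
After op 6 (undo): buf='(empty)' undo_depth=0 redo_depth=1
After op 7 (redo): buf='blue' undo_depth=1 redo_depth=0
After op 8 (undo): buf='(empty)' undo_depth=0 redo_depth=1
After op 9 (redo): buf='blue' undo_depth=1 redo_depth=0

Answer: 1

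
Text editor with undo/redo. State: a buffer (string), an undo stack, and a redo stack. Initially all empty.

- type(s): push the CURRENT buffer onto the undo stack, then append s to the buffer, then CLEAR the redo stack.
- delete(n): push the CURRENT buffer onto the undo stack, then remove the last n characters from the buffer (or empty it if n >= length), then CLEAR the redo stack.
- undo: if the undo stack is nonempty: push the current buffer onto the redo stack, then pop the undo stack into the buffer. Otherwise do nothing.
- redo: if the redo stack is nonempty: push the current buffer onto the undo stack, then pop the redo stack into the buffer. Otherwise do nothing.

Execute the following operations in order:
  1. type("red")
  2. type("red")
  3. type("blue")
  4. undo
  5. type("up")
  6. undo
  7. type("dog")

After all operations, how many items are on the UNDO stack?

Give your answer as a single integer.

Answer: 3

Derivation:
After op 1 (type): buf='red' undo_depth=1 redo_depth=0
After op 2 (type): buf='redred' undo_depth=2 redo_depth=0
After op 3 (type): buf='redredblue' undo_depth=3 redo_depth=0
After op 4 (undo): buf='redred' undo_depth=2 redo_depth=1
After op 5 (type): buf='redredup' undo_depth=3 redo_depth=0
After op 6 (undo): buf='redred' undo_depth=2 redo_depth=1
After op 7 (type): buf='redreddog' undo_depth=3 redo_depth=0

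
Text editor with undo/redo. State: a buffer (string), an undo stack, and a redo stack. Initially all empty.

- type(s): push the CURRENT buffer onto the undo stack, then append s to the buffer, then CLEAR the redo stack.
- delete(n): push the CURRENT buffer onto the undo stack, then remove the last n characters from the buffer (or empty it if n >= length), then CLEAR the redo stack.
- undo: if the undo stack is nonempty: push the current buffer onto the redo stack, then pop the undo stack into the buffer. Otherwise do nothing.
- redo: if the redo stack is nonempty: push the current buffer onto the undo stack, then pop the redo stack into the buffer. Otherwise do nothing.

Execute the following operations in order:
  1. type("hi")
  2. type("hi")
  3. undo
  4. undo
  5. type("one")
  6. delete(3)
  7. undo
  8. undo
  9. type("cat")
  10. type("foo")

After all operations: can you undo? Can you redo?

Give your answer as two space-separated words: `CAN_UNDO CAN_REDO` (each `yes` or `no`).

After op 1 (type): buf='hi' undo_depth=1 redo_depth=0
After op 2 (type): buf='hihi' undo_depth=2 redo_depth=0
After op 3 (undo): buf='hi' undo_depth=1 redo_depth=1
After op 4 (undo): buf='(empty)' undo_depth=0 redo_depth=2
After op 5 (type): buf='one' undo_depth=1 redo_depth=0
After op 6 (delete): buf='(empty)' undo_depth=2 redo_depth=0
After op 7 (undo): buf='one' undo_depth=1 redo_depth=1
After op 8 (undo): buf='(empty)' undo_depth=0 redo_depth=2
After op 9 (type): buf='cat' undo_depth=1 redo_depth=0
After op 10 (type): buf='catfoo' undo_depth=2 redo_depth=0

Answer: yes no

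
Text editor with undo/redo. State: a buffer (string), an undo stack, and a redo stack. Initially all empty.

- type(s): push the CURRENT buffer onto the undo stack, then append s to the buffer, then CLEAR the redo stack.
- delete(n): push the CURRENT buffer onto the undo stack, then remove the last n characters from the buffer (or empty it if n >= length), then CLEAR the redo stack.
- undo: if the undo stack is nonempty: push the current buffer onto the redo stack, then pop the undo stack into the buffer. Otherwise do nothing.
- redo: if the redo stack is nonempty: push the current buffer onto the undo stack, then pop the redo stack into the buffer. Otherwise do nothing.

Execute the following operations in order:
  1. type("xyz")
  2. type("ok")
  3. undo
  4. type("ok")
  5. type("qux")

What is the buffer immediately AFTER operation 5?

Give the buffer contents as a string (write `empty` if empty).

After op 1 (type): buf='xyz' undo_depth=1 redo_depth=0
After op 2 (type): buf='xyzok' undo_depth=2 redo_depth=0
After op 3 (undo): buf='xyz' undo_depth=1 redo_depth=1
After op 4 (type): buf='xyzok' undo_depth=2 redo_depth=0
After op 5 (type): buf='xyzokqux' undo_depth=3 redo_depth=0

Answer: xyzokqux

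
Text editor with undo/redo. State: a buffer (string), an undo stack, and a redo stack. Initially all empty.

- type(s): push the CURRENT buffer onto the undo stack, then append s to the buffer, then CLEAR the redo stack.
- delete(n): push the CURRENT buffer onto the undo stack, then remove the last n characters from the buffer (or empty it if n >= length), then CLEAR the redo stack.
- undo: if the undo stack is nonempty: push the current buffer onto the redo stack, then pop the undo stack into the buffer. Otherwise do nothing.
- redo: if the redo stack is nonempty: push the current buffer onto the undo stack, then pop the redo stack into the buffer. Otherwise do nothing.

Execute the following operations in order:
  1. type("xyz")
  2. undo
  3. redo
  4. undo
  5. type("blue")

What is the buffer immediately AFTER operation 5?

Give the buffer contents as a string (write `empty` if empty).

Answer: blue

Derivation:
After op 1 (type): buf='xyz' undo_depth=1 redo_depth=0
After op 2 (undo): buf='(empty)' undo_depth=0 redo_depth=1
After op 3 (redo): buf='xyz' undo_depth=1 redo_depth=0
After op 4 (undo): buf='(empty)' undo_depth=0 redo_depth=1
After op 5 (type): buf='blue' undo_depth=1 redo_depth=0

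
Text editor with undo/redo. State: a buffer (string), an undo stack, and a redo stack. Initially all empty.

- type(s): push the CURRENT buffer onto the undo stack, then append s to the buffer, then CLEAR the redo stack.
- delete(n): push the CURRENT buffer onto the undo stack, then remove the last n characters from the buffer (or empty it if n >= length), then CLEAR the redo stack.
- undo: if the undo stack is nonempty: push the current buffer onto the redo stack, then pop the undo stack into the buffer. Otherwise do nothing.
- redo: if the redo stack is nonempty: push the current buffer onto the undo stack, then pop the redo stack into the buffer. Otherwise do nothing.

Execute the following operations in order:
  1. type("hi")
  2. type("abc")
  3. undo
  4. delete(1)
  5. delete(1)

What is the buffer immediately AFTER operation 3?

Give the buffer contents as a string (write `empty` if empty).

After op 1 (type): buf='hi' undo_depth=1 redo_depth=0
After op 2 (type): buf='hiabc' undo_depth=2 redo_depth=0
After op 3 (undo): buf='hi' undo_depth=1 redo_depth=1

Answer: hi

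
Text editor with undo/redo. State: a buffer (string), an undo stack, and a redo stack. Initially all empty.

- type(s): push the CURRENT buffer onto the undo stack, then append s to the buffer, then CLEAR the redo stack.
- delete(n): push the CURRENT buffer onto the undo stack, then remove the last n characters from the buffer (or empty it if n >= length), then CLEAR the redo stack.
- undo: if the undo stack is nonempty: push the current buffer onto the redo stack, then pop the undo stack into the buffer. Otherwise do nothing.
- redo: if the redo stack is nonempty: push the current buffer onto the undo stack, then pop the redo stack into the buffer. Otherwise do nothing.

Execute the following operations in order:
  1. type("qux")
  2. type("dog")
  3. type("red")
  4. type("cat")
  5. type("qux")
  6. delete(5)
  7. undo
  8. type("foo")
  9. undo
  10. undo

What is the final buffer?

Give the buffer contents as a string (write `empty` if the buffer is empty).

Answer: quxdogredcat

Derivation:
After op 1 (type): buf='qux' undo_depth=1 redo_depth=0
After op 2 (type): buf='quxdog' undo_depth=2 redo_depth=0
After op 3 (type): buf='quxdogred' undo_depth=3 redo_depth=0
After op 4 (type): buf='quxdogredcat' undo_depth=4 redo_depth=0
After op 5 (type): buf='quxdogredcatqux' undo_depth=5 redo_depth=0
After op 6 (delete): buf='quxdogredc' undo_depth=6 redo_depth=0
After op 7 (undo): buf='quxdogredcatqux' undo_depth=5 redo_depth=1
After op 8 (type): buf='quxdogredcatquxfoo' undo_depth=6 redo_depth=0
After op 9 (undo): buf='quxdogredcatqux' undo_depth=5 redo_depth=1
After op 10 (undo): buf='quxdogredcat' undo_depth=4 redo_depth=2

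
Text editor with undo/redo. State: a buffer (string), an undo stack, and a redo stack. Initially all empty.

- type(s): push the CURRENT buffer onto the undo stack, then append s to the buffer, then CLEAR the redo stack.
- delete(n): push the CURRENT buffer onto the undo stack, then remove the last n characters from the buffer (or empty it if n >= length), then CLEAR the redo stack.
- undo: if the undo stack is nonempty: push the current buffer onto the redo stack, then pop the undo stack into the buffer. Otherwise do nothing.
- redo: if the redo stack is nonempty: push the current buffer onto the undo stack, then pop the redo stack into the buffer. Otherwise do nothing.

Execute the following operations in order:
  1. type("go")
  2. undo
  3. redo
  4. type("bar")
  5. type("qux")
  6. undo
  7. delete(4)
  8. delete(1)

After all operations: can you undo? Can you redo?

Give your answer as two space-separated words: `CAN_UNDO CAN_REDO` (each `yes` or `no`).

Answer: yes no

Derivation:
After op 1 (type): buf='go' undo_depth=1 redo_depth=0
After op 2 (undo): buf='(empty)' undo_depth=0 redo_depth=1
After op 3 (redo): buf='go' undo_depth=1 redo_depth=0
After op 4 (type): buf='gobar' undo_depth=2 redo_depth=0
After op 5 (type): buf='gobarqux' undo_depth=3 redo_depth=0
After op 6 (undo): buf='gobar' undo_depth=2 redo_depth=1
After op 7 (delete): buf='g' undo_depth=3 redo_depth=0
After op 8 (delete): buf='(empty)' undo_depth=4 redo_depth=0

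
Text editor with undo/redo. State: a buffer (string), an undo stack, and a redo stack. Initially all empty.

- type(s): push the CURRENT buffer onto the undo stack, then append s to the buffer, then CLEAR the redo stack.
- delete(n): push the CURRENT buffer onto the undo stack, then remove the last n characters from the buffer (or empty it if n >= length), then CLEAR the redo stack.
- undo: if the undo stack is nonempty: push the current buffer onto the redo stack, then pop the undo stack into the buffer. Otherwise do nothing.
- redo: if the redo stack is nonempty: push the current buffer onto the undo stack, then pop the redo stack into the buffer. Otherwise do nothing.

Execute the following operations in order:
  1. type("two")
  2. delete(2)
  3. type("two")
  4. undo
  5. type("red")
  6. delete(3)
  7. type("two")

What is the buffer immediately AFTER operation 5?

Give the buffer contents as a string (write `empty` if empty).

Answer: tred

Derivation:
After op 1 (type): buf='two' undo_depth=1 redo_depth=0
After op 2 (delete): buf='t' undo_depth=2 redo_depth=0
After op 3 (type): buf='ttwo' undo_depth=3 redo_depth=0
After op 4 (undo): buf='t' undo_depth=2 redo_depth=1
After op 5 (type): buf='tred' undo_depth=3 redo_depth=0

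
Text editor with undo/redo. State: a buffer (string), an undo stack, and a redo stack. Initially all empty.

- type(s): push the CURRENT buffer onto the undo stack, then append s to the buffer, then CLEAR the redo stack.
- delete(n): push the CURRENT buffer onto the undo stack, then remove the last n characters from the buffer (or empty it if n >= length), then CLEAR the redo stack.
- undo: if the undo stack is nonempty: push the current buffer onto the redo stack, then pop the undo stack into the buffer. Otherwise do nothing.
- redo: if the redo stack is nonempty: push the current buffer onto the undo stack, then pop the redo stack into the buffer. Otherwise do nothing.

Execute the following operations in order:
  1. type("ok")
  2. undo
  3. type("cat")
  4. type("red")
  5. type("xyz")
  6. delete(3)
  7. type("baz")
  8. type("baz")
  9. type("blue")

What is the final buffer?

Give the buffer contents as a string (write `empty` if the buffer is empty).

After op 1 (type): buf='ok' undo_depth=1 redo_depth=0
After op 2 (undo): buf='(empty)' undo_depth=0 redo_depth=1
After op 3 (type): buf='cat' undo_depth=1 redo_depth=0
After op 4 (type): buf='catred' undo_depth=2 redo_depth=0
After op 5 (type): buf='catredxyz' undo_depth=3 redo_depth=0
After op 6 (delete): buf='catred' undo_depth=4 redo_depth=0
After op 7 (type): buf='catredbaz' undo_depth=5 redo_depth=0
After op 8 (type): buf='catredbazbaz' undo_depth=6 redo_depth=0
After op 9 (type): buf='catredbazbazblue' undo_depth=7 redo_depth=0

Answer: catredbazbazblue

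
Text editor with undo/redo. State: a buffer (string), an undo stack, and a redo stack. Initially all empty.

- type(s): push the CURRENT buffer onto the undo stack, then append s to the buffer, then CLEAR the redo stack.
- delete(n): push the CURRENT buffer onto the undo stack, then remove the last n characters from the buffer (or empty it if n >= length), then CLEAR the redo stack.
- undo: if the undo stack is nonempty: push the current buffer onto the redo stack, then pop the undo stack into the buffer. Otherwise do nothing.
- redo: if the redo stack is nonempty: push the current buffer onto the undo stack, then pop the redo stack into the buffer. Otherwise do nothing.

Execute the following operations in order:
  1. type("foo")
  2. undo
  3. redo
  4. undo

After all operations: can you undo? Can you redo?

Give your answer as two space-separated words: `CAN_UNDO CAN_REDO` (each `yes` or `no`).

Answer: no yes

Derivation:
After op 1 (type): buf='foo' undo_depth=1 redo_depth=0
After op 2 (undo): buf='(empty)' undo_depth=0 redo_depth=1
After op 3 (redo): buf='foo' undo_depth=1 redo_depth=0
After op 4 (undo): buf='(empty)' undo_depth=0 redo_depth=1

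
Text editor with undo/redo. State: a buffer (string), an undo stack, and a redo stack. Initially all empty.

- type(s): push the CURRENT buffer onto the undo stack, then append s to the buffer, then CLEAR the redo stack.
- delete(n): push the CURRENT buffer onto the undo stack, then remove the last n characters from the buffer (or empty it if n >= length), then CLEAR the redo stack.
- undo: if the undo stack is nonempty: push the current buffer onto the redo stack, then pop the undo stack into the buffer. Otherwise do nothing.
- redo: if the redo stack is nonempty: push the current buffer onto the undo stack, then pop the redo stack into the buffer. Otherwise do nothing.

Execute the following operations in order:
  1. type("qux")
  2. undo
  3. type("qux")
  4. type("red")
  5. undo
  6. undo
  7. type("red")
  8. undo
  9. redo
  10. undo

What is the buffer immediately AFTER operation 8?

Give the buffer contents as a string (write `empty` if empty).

After op 1 (type): buf='qux' undo_depth=1 redo_depth=0
After op 2 (undo): buf='(empty)' undo_depth=0 redo_depth=1
After op 3 (type): buf='qux' undo_depth=1 redo_depth=0
After op 4 (type): buf='quxred' undo_depth=2 redo_depth=0
After op 5 (undo): buf='qux' undo_depth=1 redo_depth=1
After op 6 (undo): buf='(empty)' undo_depth=0 redo_depth=2
After op 7 (type): buf='red' undo_depth=1 redo_depth=0
After op 8 (undo): buf='(empty)' undo_depth=0 redo_depth=1

Answer: empty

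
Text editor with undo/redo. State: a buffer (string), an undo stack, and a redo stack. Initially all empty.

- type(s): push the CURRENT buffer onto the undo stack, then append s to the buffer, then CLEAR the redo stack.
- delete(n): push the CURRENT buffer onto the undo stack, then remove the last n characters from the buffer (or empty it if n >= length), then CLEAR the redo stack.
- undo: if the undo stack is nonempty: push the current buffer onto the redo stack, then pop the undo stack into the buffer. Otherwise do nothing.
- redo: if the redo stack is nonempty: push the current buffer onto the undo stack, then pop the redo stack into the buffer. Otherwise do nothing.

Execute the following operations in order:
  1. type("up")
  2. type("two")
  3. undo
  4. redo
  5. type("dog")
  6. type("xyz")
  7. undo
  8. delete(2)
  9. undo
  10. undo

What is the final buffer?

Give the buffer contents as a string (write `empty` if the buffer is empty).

After op 1 (type): buf='up' undo_depth=1 redo_depth=0
After op 2 (type): buf='uptwo' undo_depth=2 redo_depth=0
After op 3 (undo): buf='up' undo_depth=1 redo_depth=1
After op 4 (redo): buf='uptwo' undo_depth=2 redo_depth=0
After op 5 (type): buf='uptwodog' undo_depth=3 redo_depth=0
After op 6 (type): buf='uptwodogxyz' undo_depth=4 redo_depth=0
After op 7 (undo): buf='uptwodog' undo_depth=3 redo_depth=1
After op 8 (delete): buf='uptwod' undo_depth=4 redo_depth=0
After op 9 (undo): buf='uptwodog' undo_depth=3 redo_depth=1
After op 10 (undo): buf='uptwo' undo_depth=2 redo_depth=2

Answer: uptwo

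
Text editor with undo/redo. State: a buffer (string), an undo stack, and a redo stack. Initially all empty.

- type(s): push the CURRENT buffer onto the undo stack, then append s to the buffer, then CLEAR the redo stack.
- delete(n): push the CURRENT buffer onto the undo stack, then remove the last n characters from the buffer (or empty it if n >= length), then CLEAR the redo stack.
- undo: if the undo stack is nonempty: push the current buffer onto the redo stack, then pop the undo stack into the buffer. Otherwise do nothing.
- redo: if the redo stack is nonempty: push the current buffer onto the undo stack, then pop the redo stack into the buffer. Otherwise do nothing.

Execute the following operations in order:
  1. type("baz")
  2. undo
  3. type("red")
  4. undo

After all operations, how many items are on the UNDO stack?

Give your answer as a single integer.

Answer: 0

Derivation:
After op 1 (type): buf='baz' undo_depth=1 redo_depth=0
After op 2 (undo): buf='(empty)' undo_depth=0 redo_depth=1
After op 3 (type): buf='red' undo_depth=1 redo_depth=0
After op 4 (undo): buf='(empty)' undo_depth=0 redo_depth=1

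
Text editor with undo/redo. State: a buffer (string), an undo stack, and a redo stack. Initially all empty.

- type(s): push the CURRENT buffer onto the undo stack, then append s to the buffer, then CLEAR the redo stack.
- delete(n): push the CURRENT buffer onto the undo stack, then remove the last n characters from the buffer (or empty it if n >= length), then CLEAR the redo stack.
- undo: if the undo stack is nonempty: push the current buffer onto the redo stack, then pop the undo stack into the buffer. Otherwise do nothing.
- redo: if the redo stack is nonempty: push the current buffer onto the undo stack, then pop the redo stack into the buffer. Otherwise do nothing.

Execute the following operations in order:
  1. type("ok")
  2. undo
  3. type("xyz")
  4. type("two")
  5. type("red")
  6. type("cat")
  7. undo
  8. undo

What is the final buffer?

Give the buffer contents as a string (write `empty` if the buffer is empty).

After op 1 (type): buf='ok' undo_depth=1 redo_depth=0
After op 2 (undo): buf='(empty)' undo_depth=0 redo_depth=1
After op 3 (type): buf='xyz' undo_depth=1 redo_depth=0
After op 4 (type): buf='xyztwo' undo_depth=2 redo_depth=0
After op 5 (type): buf='xyztwored' undo_depth=3 redo_depth=0
After op 6 (type): buf='xyztworedcat' undo_depth=4 redo_depth=0
After op 7 (undo): buf='xyztwored' undo_depth=3 redo_depth=1
After op 8 (undo): buf='xyztwo' undo_depth=2 redo_depth=2

Answer: xyztwo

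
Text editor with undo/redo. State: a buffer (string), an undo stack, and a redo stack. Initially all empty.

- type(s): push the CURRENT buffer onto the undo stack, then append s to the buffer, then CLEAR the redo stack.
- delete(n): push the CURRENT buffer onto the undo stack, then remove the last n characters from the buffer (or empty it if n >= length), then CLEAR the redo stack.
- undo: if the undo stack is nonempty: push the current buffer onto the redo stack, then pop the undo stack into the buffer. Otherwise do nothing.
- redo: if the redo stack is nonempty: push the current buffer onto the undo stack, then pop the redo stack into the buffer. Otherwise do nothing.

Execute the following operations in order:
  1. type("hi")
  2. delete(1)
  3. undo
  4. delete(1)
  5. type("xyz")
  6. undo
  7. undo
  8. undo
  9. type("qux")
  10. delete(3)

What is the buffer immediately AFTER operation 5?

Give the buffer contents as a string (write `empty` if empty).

After op 1 (type): buf='hi' undo_depth=1 redo_depth=0
After op 2 (delete): buf='h' undo_depth=2 redo_depth=0
After op 3 (undo): buf='hi' undo_depth=1 redo_depth=1
After op 4 (delete): buf='h' undo_depth=2 redo_depth=0
After op 5 (type): buf='hxyz' undo_depth=3 redo_depth=0

Answer: hxyz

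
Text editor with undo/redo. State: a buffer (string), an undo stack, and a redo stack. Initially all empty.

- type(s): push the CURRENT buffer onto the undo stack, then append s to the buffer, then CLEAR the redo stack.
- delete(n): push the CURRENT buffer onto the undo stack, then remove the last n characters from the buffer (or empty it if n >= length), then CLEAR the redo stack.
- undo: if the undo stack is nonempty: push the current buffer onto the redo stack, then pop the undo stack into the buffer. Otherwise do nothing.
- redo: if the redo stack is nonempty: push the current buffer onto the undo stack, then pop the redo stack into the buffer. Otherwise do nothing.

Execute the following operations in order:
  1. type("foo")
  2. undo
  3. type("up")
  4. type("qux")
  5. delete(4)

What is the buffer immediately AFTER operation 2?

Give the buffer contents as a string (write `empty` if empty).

After op 1 (type): buf='foo' undo_depth=1 redo_depth=0
After op 2 (undo): buf='(empty)' undo_depth=0 redo_depth=1

Answer: empty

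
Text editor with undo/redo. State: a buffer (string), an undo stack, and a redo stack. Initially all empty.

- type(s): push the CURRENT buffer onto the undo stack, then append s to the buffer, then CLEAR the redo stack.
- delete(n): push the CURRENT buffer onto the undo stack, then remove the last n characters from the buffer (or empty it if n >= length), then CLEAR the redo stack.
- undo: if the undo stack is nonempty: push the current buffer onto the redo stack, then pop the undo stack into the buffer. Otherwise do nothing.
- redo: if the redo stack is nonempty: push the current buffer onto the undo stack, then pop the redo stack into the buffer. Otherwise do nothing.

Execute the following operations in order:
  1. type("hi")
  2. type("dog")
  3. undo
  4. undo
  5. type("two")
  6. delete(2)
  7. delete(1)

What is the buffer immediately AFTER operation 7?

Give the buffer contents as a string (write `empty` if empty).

Answer: empty

Derivation:
After op 1 (type): buf='hi' undo_depth=1 redo_depth=0
After op 2 (type): buf='hidog' undo_depth=2 redo_depth=0
After op 3 (undo): buf='hi' undo_depth=1 redo_depth=1
After op 4 (undo): buf='(empty)' undo_depth=0 redo_depth=2
After op 5 (type): buf='two' undo_depth=1 redo_depth=0
After op 6 (delete): buf='t' undo_depth=2 redo_depth=0
After op 7 (delete): buf='(empty)' undo_depth=3 redo_depth=0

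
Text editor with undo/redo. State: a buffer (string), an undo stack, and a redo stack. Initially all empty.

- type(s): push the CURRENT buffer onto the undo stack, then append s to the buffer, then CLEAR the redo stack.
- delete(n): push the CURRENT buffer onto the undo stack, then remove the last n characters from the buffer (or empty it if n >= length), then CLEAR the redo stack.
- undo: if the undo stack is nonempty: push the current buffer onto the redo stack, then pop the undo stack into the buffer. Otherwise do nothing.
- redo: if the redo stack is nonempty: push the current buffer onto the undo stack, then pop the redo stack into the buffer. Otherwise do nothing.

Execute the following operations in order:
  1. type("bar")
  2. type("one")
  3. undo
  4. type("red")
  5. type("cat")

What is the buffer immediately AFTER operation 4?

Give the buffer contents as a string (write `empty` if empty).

Answer: barred

Derivation:
After op 1 (type): buf='bar' undo_depth=1 redo_depth=0
After op 2 (type): buf='barone' undo_depth=2 redo_depth=0
After op 3 (undo): buf='bar' undo_depth=1 redo_depth=1
After op 4 (type): buf='barred' undo_depth=2 redo_depth=0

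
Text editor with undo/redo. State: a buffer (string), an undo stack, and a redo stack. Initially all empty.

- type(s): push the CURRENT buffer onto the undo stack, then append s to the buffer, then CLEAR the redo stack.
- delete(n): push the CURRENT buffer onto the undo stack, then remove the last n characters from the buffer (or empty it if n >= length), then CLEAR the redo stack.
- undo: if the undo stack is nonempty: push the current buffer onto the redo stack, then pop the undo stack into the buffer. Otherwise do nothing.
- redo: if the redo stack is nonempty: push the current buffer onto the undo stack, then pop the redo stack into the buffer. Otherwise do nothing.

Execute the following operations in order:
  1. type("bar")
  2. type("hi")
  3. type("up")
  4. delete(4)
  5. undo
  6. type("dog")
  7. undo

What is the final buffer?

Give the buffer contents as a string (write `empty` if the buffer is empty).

After op 1 (type): buf='bar' undo_depth=1 redo_depth=0
After op 2 (type): buf='barhi' undo_depth=2 redo_depth=0
After op 3 (type): buf='barhiup' undo_depth=3 redo_depth=0
After op 4 (delete): buf='bar' undo_depth=4 redo_depth=0
After op 5 (undo): buf='barhiup' undo_depth=3 redo_depth=1
After op 6 (type): buf='barhiupdog' undo_depth=4 redo_depth=0
After op 7 (undo): buf='barhiup' undo_depth=3 redo_depth=1

Answer: barhiup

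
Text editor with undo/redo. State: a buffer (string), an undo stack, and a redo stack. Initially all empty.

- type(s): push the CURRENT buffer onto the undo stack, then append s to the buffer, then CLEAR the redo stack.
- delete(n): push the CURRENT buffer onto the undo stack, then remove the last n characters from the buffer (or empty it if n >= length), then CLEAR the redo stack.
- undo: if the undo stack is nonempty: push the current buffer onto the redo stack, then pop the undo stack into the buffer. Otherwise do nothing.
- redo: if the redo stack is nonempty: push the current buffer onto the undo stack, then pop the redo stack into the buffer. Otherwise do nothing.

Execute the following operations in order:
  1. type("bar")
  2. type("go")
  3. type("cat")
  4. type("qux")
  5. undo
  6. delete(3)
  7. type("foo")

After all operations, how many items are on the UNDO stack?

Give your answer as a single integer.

After op 1 (type): buf='bar' undo_depth=1 redo_depth=0
After op 2 (type): buf='bargo' undo_depth=2 redo_depth=0
After op 3 (type): buf='bargocat' undo_depth=3 redo_depth=0
After op 4 (type): buf='bargocatqux' undo_depth=4 redo_depth=0
After op 5 (undo): buf='bargocat' undo_depth=3 redo_depth=1
After op 6 (delete): buf='bargo' undo_depth=4 redo_depth=0
After op 7 (type): buf='bargofoo' undo_depth=5 redo_depth=0

Answer: 5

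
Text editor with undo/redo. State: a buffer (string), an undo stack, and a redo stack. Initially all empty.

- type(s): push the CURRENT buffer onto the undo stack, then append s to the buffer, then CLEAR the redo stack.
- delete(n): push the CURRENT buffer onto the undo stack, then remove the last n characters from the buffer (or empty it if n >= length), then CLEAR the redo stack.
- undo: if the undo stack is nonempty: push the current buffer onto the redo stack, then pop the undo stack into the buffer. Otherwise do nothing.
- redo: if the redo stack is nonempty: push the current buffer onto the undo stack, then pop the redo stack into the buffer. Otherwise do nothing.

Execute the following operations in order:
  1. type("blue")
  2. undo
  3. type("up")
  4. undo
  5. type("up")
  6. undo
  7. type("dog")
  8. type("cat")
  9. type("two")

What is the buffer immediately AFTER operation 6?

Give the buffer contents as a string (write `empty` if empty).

After op 1 (type): buf='blue' undo_depth=1 redo_depth=0
After op 2 (undo): buf='(empty)' undo_depth=0 redo_depth=1
After op 3 (type): buf='up' undo_depth=1 redo_depth=0
After op 4 (undo): buf='(empty)' undo_depth=0 redo_depth=1
After op 5 (type): buf='up' undo_depth=1 redo_depth=0
After op 6 (undo): buf='(empty)' undo_depth=0 redo_depth=1

Answer: empty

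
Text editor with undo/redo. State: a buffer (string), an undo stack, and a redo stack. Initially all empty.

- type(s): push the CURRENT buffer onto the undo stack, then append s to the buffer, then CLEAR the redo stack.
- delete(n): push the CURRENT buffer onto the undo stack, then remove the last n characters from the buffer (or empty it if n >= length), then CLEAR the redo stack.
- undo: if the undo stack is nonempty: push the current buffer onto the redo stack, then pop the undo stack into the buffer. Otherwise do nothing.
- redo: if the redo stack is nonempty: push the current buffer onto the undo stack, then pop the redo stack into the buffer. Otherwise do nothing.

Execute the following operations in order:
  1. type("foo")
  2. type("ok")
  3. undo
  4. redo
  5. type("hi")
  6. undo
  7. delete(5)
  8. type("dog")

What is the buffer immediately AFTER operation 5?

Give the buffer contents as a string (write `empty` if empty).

Answer: foookhi

Derivation:
After op 1 (type): buf='foo' undo_depth=1 redo_depth=0
After op 2 (type): buf='foook' undo_depth=2 redo_depth=0
After op 3 (undo): buf='foo' undo_depth=1 redo_depth=1
After op 4 (redo): buf='foook' undo_depth=2 redo_depth=0
After op 5 (type): buf='foookhi' undo_depth=3 redo_depth=0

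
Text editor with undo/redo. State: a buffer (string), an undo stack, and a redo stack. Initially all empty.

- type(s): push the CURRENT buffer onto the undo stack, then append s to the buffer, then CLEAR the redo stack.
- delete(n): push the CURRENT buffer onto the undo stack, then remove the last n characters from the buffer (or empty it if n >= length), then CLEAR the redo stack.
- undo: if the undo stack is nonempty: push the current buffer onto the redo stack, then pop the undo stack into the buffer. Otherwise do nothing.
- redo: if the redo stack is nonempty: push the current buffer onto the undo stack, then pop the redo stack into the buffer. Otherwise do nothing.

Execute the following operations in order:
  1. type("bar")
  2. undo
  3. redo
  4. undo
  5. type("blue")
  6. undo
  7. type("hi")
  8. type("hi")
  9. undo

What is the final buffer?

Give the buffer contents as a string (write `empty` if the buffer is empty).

Answer: hi

Derivation:
After op 1 (type): buf='bar' undo_depth=1 redo_depth=0
After op 2 (undo): buf='(empty)' undo_depth=0 redo_depth=1
After op 3 (redo): buf='bar' undo_depth=1 redo_depth=0
After op 4 (undo): buf='(empty)' undo_depth=0 redo_depth=1
After op 5 (type): buf='blue' undo_depth=1 redo_depth=0
After op 6 (undo): buf='(empty)' undo_depth=0 redo_depth=1
After op 7 (type): buf='hi' undo_depth=1 redo_depth=0
After op 8 (type): buf='hihi' undo_depth=2 redo_depth=0
After op 9 (undo): buf='hi' undo_depth=1 redo_depth=1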